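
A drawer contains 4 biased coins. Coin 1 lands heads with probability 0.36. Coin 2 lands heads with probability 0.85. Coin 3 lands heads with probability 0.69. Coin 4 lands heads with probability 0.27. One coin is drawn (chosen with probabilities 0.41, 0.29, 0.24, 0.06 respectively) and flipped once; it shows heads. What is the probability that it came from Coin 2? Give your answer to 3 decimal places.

Posterior probability ≈ 0.428

Tabulate prior·likelihood by source: [1] prior 0.41, lik 0.36, product 0.1476; [2] prior 0.29, lik 0.85, product 0.2465; [3] prior 0.24, lik 0.69, product 0.1656; [4] prior 0.06, lik 0.27, product 0.01620.
Normalizing constant = 0.57590; the posterior for Coin 2 is its product over the sum, 0.2465/0.57590 = 0.428.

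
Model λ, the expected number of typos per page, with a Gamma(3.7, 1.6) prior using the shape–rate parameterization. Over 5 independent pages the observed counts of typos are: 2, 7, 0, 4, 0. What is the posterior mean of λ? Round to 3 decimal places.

Posterior mean ≈ 2.530

Total count ∑xᵢ = 13 over n = 5 pages.
Gamma is conjugate to the Poisson likelihood: posterior is Gamma(shape = 3.7+13 = 16.7, rate = 1.6+5 = 6.6).
E[λ | data] = 16.7/6.6 = 2.530.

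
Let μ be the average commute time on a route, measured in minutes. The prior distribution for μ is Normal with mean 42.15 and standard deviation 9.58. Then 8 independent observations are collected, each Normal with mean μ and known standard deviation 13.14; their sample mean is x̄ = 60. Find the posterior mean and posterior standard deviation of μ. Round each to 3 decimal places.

Prior precision 1/τ₀² = 1/9.58² = 0.0108960; data precision n/σ² = 8/13.14² = 0.0463339.
Posterior precision = 0.0108960 + 0.0463339 = 0.0572300, giving posterior SD = 1/√0.0572300 = 4.180.
Posterior mean = (0.0108960·42.15 + 0.0463339·60) / 0.0572300 = 56.602.

Posterior mean ≈ 56.602; posterior SD ≈ 4.180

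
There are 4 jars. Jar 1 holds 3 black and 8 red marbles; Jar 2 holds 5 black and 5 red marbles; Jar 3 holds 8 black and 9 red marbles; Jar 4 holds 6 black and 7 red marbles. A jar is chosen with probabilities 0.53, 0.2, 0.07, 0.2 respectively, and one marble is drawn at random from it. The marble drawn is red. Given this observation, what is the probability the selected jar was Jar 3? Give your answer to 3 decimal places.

P(red|Jar 1) = 0.7273; P(red|Jar 2) = 0.5; P(red|Jar 3) = 0.5294; P(red|Jar 4) = 0.5385.
Prior × likelihood for each source: 0.53·0.7273=0.3855, 0.2·0.5=0.1000, 0.07·0.5294=0.03706, 0.2·0.5385=0.1077. Summing gives P(red) = 0.63021.
P(Jar 3 | red) = 0.03706 / 0.63021 = 0.059.

Posterior probability ≈ 0.059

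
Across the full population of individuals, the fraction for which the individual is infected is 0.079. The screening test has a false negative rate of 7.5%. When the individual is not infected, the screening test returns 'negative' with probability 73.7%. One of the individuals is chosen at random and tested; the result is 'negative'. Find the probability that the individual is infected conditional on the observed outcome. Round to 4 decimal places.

P(H | E) ≈ 0.0087

Let H be the event that the individual is infected. P(H) = 0.079, so P(¬H) = 0.921. With E the 'negative' result, P(E|H) = 0.075 and P(E|¬H) = 0.737.
P(E) = 0.075·0.079 + 0.737·0.921 = 0.0059250 + 0.67878 = 0.68470.
By Bayes' theorem, P(H|E) = 0.0059250 / 0.68470 = 0.0087.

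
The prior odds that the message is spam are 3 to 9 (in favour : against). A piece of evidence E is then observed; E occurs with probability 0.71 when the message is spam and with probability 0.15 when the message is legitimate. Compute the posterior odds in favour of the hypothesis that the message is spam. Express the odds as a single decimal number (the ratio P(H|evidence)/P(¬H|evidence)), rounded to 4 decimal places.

Prior odds = 3/9 = 0.33333. In log-odds, ln(0.33333) = -1.0986.
Add log likelihood ratio: ln(4.7333) = 1.5546.
Posterior log-odds = 0.45602, so posterior odds = exp(0.45602) = 1.5778.

Posterior odds ≈ 1.5778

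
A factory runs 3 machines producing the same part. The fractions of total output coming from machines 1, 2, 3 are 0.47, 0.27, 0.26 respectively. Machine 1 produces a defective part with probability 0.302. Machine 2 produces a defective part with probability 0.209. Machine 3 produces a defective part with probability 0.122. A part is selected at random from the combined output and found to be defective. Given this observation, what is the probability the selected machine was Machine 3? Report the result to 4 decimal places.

Tabulate prior·likelihood by source: [1] prior 0.47, lik 0.302, product 0.1419; [2] prior 0.27, lik 0.209, product 0.05643; [3] prior 0.26, lik 0.122, product 0.03172.
Normalizing constant = 0.23009; the posterior for Machine 3 is its product over the sum, 0.03172/0.23009 = 0.1379.

Posterior probability ≈ 0.1379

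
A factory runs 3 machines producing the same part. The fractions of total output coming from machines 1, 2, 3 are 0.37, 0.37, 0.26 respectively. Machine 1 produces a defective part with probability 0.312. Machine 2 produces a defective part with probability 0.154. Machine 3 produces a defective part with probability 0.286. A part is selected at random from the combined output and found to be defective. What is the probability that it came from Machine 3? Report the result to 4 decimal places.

P(defective|M1) = 0.312; P(defective|M2) = 0.154; P(defective|M3) = 0.286.
Prior × likelihood for each source: 0.37·0.312=0.1154, 0.37·0.154=0.05698, 0.26·0.286=0.07436. Summing gives P(defective) = 0.24678.
P(Machine 3 | defective) = 0.07436 / 0.24678 = 0.3013.

Posterior probability ≈ 0.3013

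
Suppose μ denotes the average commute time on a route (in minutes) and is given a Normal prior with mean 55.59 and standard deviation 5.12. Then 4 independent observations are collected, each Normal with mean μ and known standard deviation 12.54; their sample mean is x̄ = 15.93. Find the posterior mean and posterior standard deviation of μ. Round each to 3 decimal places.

Prior precision 1/τ₀² = 1/5.12² = 0.0381470; data precision n/σ² = 4/12.54² = 0.0254369.
Posterior precision = 0.0381470 + 0.0254369 = 0.0635839, giving posterior SD = 1/√0.0635839 = 3.966.
Posterior mean = (0.0381470·55.59 + 0.0254369·15.93) / 0.0635839 = 39.724.

Posterior mean ≈ 39.724; posterior SD ≈ 3.966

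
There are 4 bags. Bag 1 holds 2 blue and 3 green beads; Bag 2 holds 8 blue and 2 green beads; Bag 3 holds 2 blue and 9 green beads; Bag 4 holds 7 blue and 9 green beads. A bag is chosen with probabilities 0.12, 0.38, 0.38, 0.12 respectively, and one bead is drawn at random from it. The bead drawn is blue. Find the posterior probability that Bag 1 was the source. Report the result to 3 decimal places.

Tabulate prior·likelihood by source: [1] prior 0.12, lik 0.4, product 0.04800; [2] prior 0.38, lik 0.8, product 0.3040; [3] prior 0.38, lik 0.1818, product 0.06909; [4] prior 0.12, lik 0.4375, product 0.05250.
Normalizing constant = 0.47359; the posterior for Bag 1 is its product over the sum, 0.04800/0.47359 = 0.101.

Posterior probability ≈ 0.101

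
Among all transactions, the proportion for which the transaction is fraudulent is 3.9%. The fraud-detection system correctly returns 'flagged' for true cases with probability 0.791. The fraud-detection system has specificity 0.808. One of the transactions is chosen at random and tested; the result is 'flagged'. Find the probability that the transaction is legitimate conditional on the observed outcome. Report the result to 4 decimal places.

Write H for 'the transaction is fraudulent'. Prior odds H:¬H = 0.039/0.961 = 0.040583. For the 'flagged' outcome, the likelihood ratio is 0.791/0.192 = 4.1198.
Posterior odds = 0.040583 × 4.1198 = 0.16719, so P(H|E) = 0.16719/(1+0.16719) = 0.1432. Then P(¬H|E) = 1 − 0.1432 = 0.8568.

P(¬H | E) ≈ 0.8568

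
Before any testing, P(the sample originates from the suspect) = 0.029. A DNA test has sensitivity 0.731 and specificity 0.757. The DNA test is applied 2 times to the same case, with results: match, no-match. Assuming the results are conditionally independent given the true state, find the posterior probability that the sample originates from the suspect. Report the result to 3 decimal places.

Posterior P(H) ≈ 0.031

With H the event that the sample originates from the suspect, the joint likelihood of the observed sequence is P(data|H) = 0.731·0.269 = 0.19664 and P(data|¬H) = 0.243·0.757 = 0.18395.
Bayes: P(H|data) = 0.029·0.19664 / (0.029·0.19664 + 0.971·0.18395) = 0.0057025/0.18432 = 0.0309.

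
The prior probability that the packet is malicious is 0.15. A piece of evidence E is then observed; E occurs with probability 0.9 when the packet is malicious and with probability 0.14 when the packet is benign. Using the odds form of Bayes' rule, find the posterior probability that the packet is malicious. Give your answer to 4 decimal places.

Posterior probability ≈ 0.5315

Prior odds = 0.15/(1−0.15) = 0.17647.
Likelihood ratio for E = 0.9/0.14 = 6.4286.
Posterior odds = prior odds × LR = 1.1345.
Posterior probability = odds/(1+odds) = 1.1345/2.1345 = 0.5315.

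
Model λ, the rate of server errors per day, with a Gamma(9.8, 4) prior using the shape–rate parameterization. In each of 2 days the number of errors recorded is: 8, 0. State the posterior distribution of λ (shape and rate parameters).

Posterior: Gamma(shape=17.8, rate=6)

The Poisson likelihood adds the total count to the shape and the number of exposure periods to the rate. Here ∑xᵢ = 8 and n = 2, so shape 9.8→17.8 and rate 4→6.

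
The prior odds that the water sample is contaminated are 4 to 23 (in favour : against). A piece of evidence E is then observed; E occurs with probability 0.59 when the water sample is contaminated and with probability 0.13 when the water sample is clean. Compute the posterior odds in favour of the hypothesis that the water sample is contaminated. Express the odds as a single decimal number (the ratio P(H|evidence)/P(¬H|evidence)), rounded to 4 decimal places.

Prior odds = 4/23 = 0.17391. In log-odds, ln(0.17391) = -1.7492.
Add log likelihood ratio: ln(4.5385) = 1.5126.
Posterior log-odds = -0.23661, so posterior odds = exp(-0.23661) = 0.78930.

Posterior odds ≈ 0.7893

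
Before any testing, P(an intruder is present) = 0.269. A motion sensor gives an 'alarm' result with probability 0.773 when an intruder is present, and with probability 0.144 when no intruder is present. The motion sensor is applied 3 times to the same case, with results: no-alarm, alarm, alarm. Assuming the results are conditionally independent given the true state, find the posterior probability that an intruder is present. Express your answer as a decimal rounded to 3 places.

Let H be the event that an intruder is present; start with P(H) = 0.269. P('alarm'|H) = 0.773, P('alarm'|¬H) = 0.144.
Update on result 1 ('no-alarm'): P(H) ← 0.227·0.2690 / (0.227·0.2690 + 0.856·0.7310) = 0.061063/0.68680 = 0.0889.
Update on result 2 ('alarm'): P(H) ← 0.773·0.0889 / (0.773·0.0889 + 0.144·0.9111) = 0.068727/0.19992 = 0.3438.
Update on result 3 ('alarm'): P(H) ← 0.773·0.3438 / (0.773·0.3438 + 0.144·0.6562) = 0.26573/0.36023 = 0.7377.

Posterior P(H) ≈ 0.738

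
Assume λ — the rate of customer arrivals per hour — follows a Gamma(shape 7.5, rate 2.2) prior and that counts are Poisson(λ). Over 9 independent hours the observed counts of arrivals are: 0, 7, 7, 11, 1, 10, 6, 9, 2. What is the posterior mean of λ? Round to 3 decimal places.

Posterior mean ≈ 5.402

The Poisson likelihood adds the total count to the shape and the number of exposure periods to the rate. Here ∑xᵢ = 53 and n = 9, so shape 7.5→60.5 and rate 2.2→11.2.
Posterior mean = shape/rate = 60.5/11.2 = 5.402.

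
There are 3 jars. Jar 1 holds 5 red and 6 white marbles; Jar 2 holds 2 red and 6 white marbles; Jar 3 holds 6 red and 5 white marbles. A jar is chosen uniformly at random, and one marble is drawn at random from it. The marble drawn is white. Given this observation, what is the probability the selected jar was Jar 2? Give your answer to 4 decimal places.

P(white|Jar 1) = 0.5455; P(white|Jar 2) = 0.75; P(white|Jar 3) = 0.4545.
Prior × likelihood for each source: 0.333333·0.5455=0.1818, 0.333333·0.75=0.2500, 0.333333·0.4545=0.1515. Summing gives P(white) = 0.58333.
P(Jar 2 | white) = 0.2500 / 0.58333 = 0.4286.

Posterior probability ≈ 0.4286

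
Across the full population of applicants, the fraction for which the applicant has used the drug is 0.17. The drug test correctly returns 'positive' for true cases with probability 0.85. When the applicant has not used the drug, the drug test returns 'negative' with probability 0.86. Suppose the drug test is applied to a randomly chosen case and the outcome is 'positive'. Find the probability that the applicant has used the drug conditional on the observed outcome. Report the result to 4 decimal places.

P(H | E) ≈ 0.5543

Let H be the event that the applicant has used the drug. P(H) = 0.17, so P(¬H) = 0.83. With E the 'positive' result, P(E|H) = 0.85 and P(E|¬H) = 0.14.
P(E) = 0.85·0.17 + 0.14·0.83 = 0.14450 + 0.11620 = 0.26070.
By Bayes' theorem, P(H|E) = 0.14450 / 0.26070 = 0.5543.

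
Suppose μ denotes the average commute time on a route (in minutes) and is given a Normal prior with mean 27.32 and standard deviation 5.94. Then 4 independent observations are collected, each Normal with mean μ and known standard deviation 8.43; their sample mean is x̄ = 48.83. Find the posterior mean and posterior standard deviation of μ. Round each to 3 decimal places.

Prior precision 1/τ₀² = 1/5.94² = 0.0283418; data precision n/σ² = 4/8.43² = 0.0562866.
Posterior precision = 0.0283418 + 0.0562866 = 0.0846284, giving posterior SD = 1/√0.0846284 = 3.437.
Posterior mean = (0.0283418·27.32 + 0.0562866·48.83) / 0.0846284 = 41.626.

Posterior mean ≈ 41.626; posterior SD ≈ 3.437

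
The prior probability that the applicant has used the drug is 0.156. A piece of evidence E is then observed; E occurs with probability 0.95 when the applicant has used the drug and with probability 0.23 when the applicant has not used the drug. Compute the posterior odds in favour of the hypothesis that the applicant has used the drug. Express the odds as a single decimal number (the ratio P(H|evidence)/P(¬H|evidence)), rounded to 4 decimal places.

Prior odds = 0.156/(1−0.156) = 0.18483.
Likelihood ratio for E = 0.95/0.23 = 4.1304.
Posterior odds = prior odds × LR = 0.76345.

Posterior odds ≈ 0.7634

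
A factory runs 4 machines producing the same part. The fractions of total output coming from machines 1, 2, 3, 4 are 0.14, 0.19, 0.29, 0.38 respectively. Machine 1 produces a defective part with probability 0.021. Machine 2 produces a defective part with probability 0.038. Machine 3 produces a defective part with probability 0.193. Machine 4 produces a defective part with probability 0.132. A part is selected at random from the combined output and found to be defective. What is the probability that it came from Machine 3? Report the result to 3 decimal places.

Posterior probability ≈ 0.481

Tabulate prior·likelihood by source: [1] prior 0.14, lik 0.021, product 0.002940; [2] prior 0.19, lik 0.038, product 0.007220; [3] prior 0.29, lik 0.193, product 0.05597; [4] prior 0.38, lik 0.132, product 0.05016.
Normalizing constant = 0.11629; the posterior for Machine 3 is its product over the sum, 0.05597/0.11629 = 0.481.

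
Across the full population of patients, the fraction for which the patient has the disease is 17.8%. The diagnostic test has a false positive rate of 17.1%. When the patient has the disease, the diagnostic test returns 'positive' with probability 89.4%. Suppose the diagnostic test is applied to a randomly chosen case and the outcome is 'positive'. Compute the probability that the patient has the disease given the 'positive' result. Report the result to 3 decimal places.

Write H for 'the patient has the disease'. Prior odds H:¬H = 0.178/0.822 = 0.21655. For the 'positive' outcome, the likelihood ratio is 0.894/0.171 = 5.2281.
Posterior odds = 0.21655 × 5.2281 = 1.1321, so P(H|E) = 1.1321/(1+1.1321) = 0.531.

P(H | E) ≈ 0.531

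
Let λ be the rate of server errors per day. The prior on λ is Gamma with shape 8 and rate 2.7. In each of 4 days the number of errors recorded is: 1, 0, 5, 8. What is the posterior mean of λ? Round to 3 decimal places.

Total count ∑xᵢ = 14 over n = 4 days.
Gamma is conjugate to the Poisson likelihood: posterior is Gamma(shape = 8+14 = 22, rate = 2.7+4 = 6.7).
Posterior mean = shape/rate = 22/6.7 = 3.284.

Posterior mean ≈ 3.284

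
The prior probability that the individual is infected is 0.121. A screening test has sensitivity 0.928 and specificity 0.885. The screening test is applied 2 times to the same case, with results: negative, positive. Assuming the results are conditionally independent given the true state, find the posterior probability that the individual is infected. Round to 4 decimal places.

Posterior P(H) ≈ 0.0829

Let H be the event that the individual is infected; start with P(H) = 0.121. P('positive'|H) = 0.928, P('positive'|¬H) = 0.115.
Update on result 1 ('negative'): P(H) ← 0.072·0.1210 / (0.072·0.1210 + 0.885·0.8790) = 0.0087120/0.78663 = 0.0111.
Update on result 2 ('positive'): P(H) ← 0.928·0.0111 / (0.928·0.0111 + 0.115·0.9889) = 0.010278/0.12400 = 0.0829.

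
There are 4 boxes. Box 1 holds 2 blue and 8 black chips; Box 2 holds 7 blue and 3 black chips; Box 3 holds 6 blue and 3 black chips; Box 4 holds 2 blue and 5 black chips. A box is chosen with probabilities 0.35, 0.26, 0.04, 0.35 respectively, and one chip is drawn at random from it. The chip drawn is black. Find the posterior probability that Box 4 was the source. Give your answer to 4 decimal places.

Posterior probability ≈ 0.4024

Tabulate prior·likelihood by source: [1] prior 0.35, lik 0.8, product 0.2800; [2] prior 0.26, lik 0.3, product 0.07800; [3] prior 0.04, lik 0.3333, product 0.01333; [4] prior 0.35, lik 0.7143, product 0.2500.
Normalizing constant = 0.62133; the posterior for Box 4 is its product over the sum, 0.2500/0.62133 = 0.4024.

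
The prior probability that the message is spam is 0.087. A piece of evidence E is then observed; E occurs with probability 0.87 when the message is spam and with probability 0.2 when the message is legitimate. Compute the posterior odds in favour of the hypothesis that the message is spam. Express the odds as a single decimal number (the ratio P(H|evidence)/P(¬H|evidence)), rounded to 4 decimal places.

Posterior odds ≈ 0.4145

Prior odds = 0.087/(1−0.087) = 0.095290.
Likelihood ratio for E = 0.87/0.2 = 4.3500.
Posterior odds = prior odds × LR = 0.41451.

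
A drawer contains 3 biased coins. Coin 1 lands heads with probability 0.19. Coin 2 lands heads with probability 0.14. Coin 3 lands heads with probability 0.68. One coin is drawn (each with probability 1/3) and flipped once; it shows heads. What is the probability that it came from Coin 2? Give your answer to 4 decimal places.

P(heads|C1) = 0.19; P(heads|C2) = 0.14; P(heads|C3) = 0.68.
Prior × likelihood for each source: 0.333333·0.19=0.06333, 0.333333·0.14=0.04667, 0.333333·0.68=0.2267. Summing gives P(heads) = 0.33667.
P(Coin 2 | heads) = 0.04667 / 0.33667 = 0.1386.

Posterior probability ≈ 0.1386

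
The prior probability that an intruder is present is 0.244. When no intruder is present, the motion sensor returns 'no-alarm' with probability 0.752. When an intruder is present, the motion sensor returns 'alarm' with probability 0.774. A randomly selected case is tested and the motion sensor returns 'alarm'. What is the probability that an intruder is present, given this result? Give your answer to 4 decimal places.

Write H for 'an intruder is present'. Prior odds H:¬H = 0.244/0.756 = 0.32275. For the 'alarm' outcome, the likelihood ratio is 0.774/0.248 = 3.1210.
Posterior odds = 0.32275 × 3.1210 = 1.0073, so P(H|E) = 1.0073/(1+1.0073) = 0.5018.

P(H | E) ≈ 0.5018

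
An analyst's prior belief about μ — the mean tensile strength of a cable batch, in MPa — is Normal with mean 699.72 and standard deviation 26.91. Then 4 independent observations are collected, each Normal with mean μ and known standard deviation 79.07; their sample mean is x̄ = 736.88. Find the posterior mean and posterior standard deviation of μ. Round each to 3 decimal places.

Posterior mean ≈ 711.485; posterior SD ≈ 22.246

Prior precision 1/τ₀² = 1/26.91² = 0.00138093; data precision n/σ² = 4/79.07² = 0.00063979.
Posterior precision = 0.00138093 + 0.00063979 = 0.00202072, giving posterior SD = 1/√0.00202072 = 22.246.
Posterior mean = (0.00138093·699.72 + 0.00063979·736.88) / 0.00202072 = 711.485.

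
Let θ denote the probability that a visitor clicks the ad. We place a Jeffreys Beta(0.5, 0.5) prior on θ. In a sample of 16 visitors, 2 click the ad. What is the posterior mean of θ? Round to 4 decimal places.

Posterior mean ≈ 0.1471

The binomial likelihood is conjugate to the Beta prior: with 2 successes and 14 failures, the posterior is Beta(0.5+2, 0.5+14) = Beta(2.5, 14.5).
Posterior mean = α/(α+β) = 2.5/17 = 0.1471.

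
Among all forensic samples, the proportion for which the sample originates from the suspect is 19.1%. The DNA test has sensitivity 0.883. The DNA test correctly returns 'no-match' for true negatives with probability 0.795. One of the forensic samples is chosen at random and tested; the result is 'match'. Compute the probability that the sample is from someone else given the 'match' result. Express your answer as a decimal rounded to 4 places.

Write H for 'the sample originates from the suspect'. Prior odds H:¬H = 0.191/0.809 = 0.23609. For the 'match' outcome, the likelihood ratio is 0.883/0.205 = 4.3073.
Posterior odds = 0.23609 × 4.3073 = 1.0169, so P(H|E) = 1.0169/(1+1.0169) = 0.5042. Then P(¬H|E) = 1 − 0.5042 = 0.4958.

P(¬H | E) ≈ 0.4958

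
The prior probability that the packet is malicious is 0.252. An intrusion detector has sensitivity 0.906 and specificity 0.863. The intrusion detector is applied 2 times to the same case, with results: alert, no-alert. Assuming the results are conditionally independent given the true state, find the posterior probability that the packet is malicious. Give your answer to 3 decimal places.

Let H be the event that the packet is malicious; start with P(H) = 0.252. P('alert'|H) = 0.906, P('alert'|¬H) = 0.137.
Update on result 1 ('alert'): P(H) ← 0.906·0.2520 / (0.906·0.2520 + 0.137·0.7480) = 0.22831/0.33079 = 0.6902.
Update on result 2 ('no-alert'): P(H) ← 0.094·0.6902 / (0.094·0.6902 + 0.863·0.3098) = 0.064879/0.33223 = 0.1953.

Posterior P(H) ≈ 0.195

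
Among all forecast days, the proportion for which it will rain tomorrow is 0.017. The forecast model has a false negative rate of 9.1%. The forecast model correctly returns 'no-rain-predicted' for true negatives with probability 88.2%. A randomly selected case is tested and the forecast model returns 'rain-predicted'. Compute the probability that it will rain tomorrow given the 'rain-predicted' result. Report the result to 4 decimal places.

Let H be the event that it will rain tomorrow. P(H) = 0.017, so P(¬H) = 0.983. With E the 'rain-predicted' result, P(E|H) = 0.909 and P(E|¬H) = 0.118.
P(E) = 0.909·0.017 + 0.118·0.983 = 0.015453 + 0.11599 = 0.13145.
By Bayes' theorem, P(H|E) = 0.015453 / 0.13145 = 0.1176.

P(H | E) ≈ 0.1176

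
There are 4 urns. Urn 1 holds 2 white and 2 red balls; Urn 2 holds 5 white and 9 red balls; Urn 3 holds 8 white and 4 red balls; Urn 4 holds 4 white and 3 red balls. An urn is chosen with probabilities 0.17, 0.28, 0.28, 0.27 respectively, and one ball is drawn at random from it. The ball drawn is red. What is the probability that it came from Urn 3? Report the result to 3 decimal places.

Posterior probability ≈ 0.197

Tabulate prior·likelihood by source: [1] prior 0.17, lik 0.5, product 0.08500; [2] prior 0.28, lik 0.6429, product 0.1800; [3] prior 0.28, lik 0.3333, product 0.09333; [4] prior 0.27, lik 0.4286, product 0.1157.
Normalizing constant = 0.47405; the posterior for Urn 3 is its product over the sum, 0.09333/0.47405 = 0.197.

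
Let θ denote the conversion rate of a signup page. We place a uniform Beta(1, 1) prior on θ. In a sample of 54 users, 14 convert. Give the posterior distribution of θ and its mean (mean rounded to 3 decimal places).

The binomial likelihood is conjugate to the Beta prior: with 14 successes and 40 failures, the posterior is Beta(1+14, 1+40) = Beta(15, 41).
E[θ | data] = 15/(15+41) = 0.268.

Posterior: Beta(15, 41); mean ≈ 0.268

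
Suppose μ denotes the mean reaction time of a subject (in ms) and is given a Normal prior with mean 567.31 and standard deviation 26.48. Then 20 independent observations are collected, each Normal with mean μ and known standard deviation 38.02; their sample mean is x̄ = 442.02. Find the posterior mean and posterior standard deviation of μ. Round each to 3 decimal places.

Posterior mean ≈ 453.728; posterior SD ≈ 8.095

Prior precision 1/τ₀² = 1/26.48² = 0.00142615; data precision n/σ² = 20/38.02² = 0.0138358.
Posterior precision = 0.00142615 + 0.0138358 = 0.0152620, giving posterior SD = 1/√0.0152620 = 8.095.
Posterior mean = (0.00142615·567.31 + 0.0138358·442.02) / 0.0152620 = 453.728.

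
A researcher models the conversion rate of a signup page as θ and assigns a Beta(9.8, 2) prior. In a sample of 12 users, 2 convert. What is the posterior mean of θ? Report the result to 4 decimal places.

Posterior mean ≈ 0.4958

Observing 2 successes and 10 failures updates Beta(9.8, 2) by adding the success and failure counts to the two shape parameters: α = 9.8+2 = 11.8, β = 2+10 = 12.
Posterior mean = α/(α+β) = 11.8/23.8 = 0.4958.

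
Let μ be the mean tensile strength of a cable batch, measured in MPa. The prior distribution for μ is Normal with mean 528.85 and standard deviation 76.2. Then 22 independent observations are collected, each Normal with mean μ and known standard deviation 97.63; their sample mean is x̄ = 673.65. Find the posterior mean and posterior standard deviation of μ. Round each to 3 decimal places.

Posterior mean ≈ 663.596; posterior SD ≈ 20.079

Prior precision 1/τ₀² = 1/76.2² = 0.00017222; data precision n/σ² = 22/97.63² = 0.00230811.
Posterior precision = 0.00017222 + 0.00230811 = 0.00248033, giving posterior SD = 1/√0.00248033 = 20.079.
Posterior mean = (0.00017222·528.85 + 0.00230811·673.65) / 0.00248033 = 663.596.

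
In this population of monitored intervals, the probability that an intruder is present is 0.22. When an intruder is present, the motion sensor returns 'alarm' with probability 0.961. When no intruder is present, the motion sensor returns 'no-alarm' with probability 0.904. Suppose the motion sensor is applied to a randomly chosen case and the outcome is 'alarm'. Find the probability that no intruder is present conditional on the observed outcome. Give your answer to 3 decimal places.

Write H for 'an intruder is present'. Prior odds H:¬H = 0.22/0.78 = 0.28205. For the 'alarm' outcome, the likelihood ratio is 0.961/0.096 = 10.010.
Posterior odds = 0.28205 × 10.010 = 2.8235, so P(H|E) = 2.8235/(1+2.8235) = 0.738. Then P(¬H|E) = 1 − 0.738 = 0.262.

P(¬H | E) ≈ 0.262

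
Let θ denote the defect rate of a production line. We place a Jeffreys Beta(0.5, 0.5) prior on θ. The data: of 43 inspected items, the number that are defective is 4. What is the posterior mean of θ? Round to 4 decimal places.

Posterior mean ≈ 0.1023

Observing 4 successes and 39 failures updates Beta(0.5, 0.5) by adding the success and failure counts to the two shape parameters: α = 0.5+4 = 4.5, β = 0.5+39 = 39.5.
Posterior mean = α/(α+β) = 4.5/44 = 0.1023.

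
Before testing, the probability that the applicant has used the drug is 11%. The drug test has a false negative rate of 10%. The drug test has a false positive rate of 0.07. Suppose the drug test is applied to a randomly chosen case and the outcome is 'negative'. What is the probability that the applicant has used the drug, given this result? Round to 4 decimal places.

P(H | E) ≈ 0.0131

Let H be the event that the applicant has used the drug. P(H) = 0.11, so P(¬H) = 0.89. With E the 'negative' result, P(E|H) = 0.1 and P(E|¬H) = 0.93.
P(E) = 0.1·0.11 + 0.93·0.89 = 0.011000 + 0.82770 = 0.83870.
By Bayes' theorem, P(H|E) = 0.011000 / 0.83870 = 0.0131.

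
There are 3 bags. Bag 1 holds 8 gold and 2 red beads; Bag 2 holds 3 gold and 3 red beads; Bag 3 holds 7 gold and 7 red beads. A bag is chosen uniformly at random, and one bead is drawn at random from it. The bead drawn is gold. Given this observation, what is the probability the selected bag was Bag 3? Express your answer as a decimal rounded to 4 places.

P(gold|Bag 1) = 0.8; P(gold|Bag 2) = 0.5; P(gold|Bag 3) = 0.5.
Prior × likelihood for each source: 0.333333·0.8=0.2667, 0.333333·0.5=0.1667, 0.333333·0.5=0.1667. Summing gives P(gold) = 0.60000.
P(Bag 3 | gold) = 0.1667 / 0.60000 = 0.2778.

Posterior probability ≈ 0.2778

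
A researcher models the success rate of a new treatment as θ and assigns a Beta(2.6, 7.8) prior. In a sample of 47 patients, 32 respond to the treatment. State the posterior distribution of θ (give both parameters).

Posterior: Beta(34.6, 22.8)

Observing 32 successes and 15 failures updates Beta(2.6, 7.8) by adding the success and failure counts to the two shape parameters: α = 2.6+32 = 34.6, β = 7.8+15 = 22.8.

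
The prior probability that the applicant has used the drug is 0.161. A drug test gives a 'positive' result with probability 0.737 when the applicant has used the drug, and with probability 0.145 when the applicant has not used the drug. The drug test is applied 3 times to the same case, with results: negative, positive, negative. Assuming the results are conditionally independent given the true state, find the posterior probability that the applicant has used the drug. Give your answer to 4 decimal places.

Posterior P(H) ≈ 0.0845

With H the event that the applicant has used the drug, the joint likelihood of the observed sequence is P(data|H) = 0.263·0.737·0.263 = 0.050978 and P(data|¬H) = 0.855·0.145·0.855 = 0.10600.
Bayes: P(H|data) = 0.161·0.050978 / (0.161·0.050978 + 0.839·0.10600) = 0.0082074/0.097140 = 0.0845.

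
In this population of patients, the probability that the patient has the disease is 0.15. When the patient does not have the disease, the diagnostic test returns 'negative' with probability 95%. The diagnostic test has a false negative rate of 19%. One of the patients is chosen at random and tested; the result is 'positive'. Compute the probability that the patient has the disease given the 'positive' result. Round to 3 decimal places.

P(H | E) ≈ 0.741

Write H for 'the patient has the disease'. Prior odds H:¬H = 0.15/0.85 = 0.17647. For the 'positive' outcome, the likelihood ratio is 0.81/0.05 = 16.200.
Posterior odds = 0.17647 × 16.200 = 2.8588, so P(H|E) = 2.8588/(1+2.8588) = 0.741.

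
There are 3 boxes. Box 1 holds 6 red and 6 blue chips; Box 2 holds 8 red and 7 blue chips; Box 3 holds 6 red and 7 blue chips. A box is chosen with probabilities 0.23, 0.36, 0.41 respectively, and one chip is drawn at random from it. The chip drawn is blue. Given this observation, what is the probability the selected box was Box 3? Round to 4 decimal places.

P(blue|Box 1) = 0.5; P(blue|Box 2) = 0.4667; P(blue|Box 3) = 0.5385.
Prior × likelihood for each source: 0.23·0.5=0.1150, 0.36·0.4667=0.1680, 0.41·0.5385=0.2208. Summing gives P(blue) = 0.50377.
P(Box 3 | blue) = 0.2208 / 0.50377 = 0.4382.

Posterior probability ≈ 0.4382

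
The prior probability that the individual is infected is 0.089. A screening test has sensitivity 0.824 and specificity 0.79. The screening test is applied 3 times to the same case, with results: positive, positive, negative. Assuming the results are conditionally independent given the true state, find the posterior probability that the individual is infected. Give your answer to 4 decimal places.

With H the event that the individual is infected, the joint likelihood of the observed sequence is P(data|H) = 0.824·0.824·0.176 = 0.11950 and P(data|¬H) = 0.21·0.21·0.79 = 0.034839.
Bayes: P(H|data) = 0.089·0.11950 / (0.089·0.11950 + 0.911·0.034839) = 0.010635/0.042374 = 0.2510.

Posterior P(H) ≈ 0.2510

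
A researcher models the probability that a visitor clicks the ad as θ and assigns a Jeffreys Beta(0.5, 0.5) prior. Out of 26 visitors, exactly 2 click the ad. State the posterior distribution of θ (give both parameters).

The binomial likelihood is conjugate to the Beta prior: with 2 successes and 24 failures, the posterior is Beta(0.5+2, 0.5+24) = Beta(2.5, 24.5).

Posterior: Beta(2.5, 24.5)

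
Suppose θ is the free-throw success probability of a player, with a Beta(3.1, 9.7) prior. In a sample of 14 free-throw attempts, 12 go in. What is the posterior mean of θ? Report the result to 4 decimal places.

Observing 12 successes and 2 failures updates Beta(3.1, 9.7) by adding the success and failure counts to the two shape parameters: α = 3.1+12 = 15.1, β = 9.7+2 = 11.7.
Posterior mean = α/(α+β) = 15.1/26.8 = 0.5634.

Posterior mean ≈ 0.5634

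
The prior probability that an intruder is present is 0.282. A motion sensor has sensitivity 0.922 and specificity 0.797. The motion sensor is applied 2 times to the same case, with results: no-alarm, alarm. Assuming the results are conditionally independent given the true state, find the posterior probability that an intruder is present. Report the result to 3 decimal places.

Posterior P(H) ≈ 0.149

Let H be the event that an intruder is present; start with P(H) = 0.282. P('alarm'|H) = 0.922, P('alarm'|¬H) = 0.203.
Update on result 1 ('no-alarm'): P(H) ← 0.078·0.2820 / (0.078·0.2820 + 0.797·0.7180) = 0.021996/0.59424 = 0.0370.
Update on result 2 ('alarm'): P(H) ← 0.922·0.0370 / (0.922·0.0370 + 0.203·0.9630) = 0.034128/0.22961 = 0.1486.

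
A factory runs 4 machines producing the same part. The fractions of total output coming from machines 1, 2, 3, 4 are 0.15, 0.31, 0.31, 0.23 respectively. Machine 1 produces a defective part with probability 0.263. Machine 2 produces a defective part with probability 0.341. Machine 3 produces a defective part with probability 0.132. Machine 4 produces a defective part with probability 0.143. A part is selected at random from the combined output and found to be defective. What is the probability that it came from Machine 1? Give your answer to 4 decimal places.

Posterior probability ≈ 0.1802

P(defective|M1) = 0.263; P(defective|M2) = 0.341; P(defective|M3) = 0.132; P(defective|M4) = 0.143.
Prior × likelihood for each source: 0.15·0.263=0.03945, 0.31·0.341=0.1057, 0.31·0.132=0.04092, 0.23·0.143=0.03289. Summing gives P(defective) = 0.21897.
P(Machine 1 | defective) = 0.03945 / 0.21897 = 0.1802.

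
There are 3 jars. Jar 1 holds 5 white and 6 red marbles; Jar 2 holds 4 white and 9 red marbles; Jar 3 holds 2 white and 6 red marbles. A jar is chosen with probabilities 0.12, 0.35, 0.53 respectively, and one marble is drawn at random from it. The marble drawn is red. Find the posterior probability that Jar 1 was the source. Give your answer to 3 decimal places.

Posterior probability ≈ 0.093

P(red|Jar 1) = 0.5455; P(red|Jar 2) = 0.6923; P(red|Jar 3) = 0.75.
Prior × likelihood for each source: 0.12·0.5455=0.06545, 0.35·0.6923=0.2423, 0.53·0.75=0.3975. Summing gives P(red) = 0.70526.
P(Jar 1 | red) = 0.06545 / 0.70526 = 0.093.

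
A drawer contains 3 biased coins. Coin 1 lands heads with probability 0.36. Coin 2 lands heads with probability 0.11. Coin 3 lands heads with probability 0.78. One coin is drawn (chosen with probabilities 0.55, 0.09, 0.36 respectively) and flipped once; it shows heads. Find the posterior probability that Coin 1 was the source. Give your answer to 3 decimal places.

P(heads|C1) = 0.36; P(heads|C2) = 0.11; P(heads|C3) = 0.78.
Prior × likelihood for each source: 0.55·0.36=0.1980, 0.09·0.11=0.009900, 0.36·0.78=0.2808. Summing gives P(heads) = 0.48870.
P(Coin 1 | heads) = 0.1980 / 0.48870 = 0.405.

Posterior probability ≈ 0.405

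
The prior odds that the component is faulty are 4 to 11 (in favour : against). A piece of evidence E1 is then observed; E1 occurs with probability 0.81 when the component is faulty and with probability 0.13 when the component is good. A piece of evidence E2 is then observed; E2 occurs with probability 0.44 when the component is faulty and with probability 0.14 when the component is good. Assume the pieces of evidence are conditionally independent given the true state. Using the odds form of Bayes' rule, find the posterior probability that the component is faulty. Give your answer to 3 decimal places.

Posterior probability ≈ 0.877

Prior odds = 4/11 = 0.36364. In log-odds, ln(0.36364) = -1.0116.
Add log likelihood ratios: ln(6.2308) + ln(3.1429) = 2.9746.
Posterior log-odds = 1.9630, so posterior odds = exp(1.9630) = 7.1209. Converting, P(H|E) = 7.1209/8.1209 = 0.877.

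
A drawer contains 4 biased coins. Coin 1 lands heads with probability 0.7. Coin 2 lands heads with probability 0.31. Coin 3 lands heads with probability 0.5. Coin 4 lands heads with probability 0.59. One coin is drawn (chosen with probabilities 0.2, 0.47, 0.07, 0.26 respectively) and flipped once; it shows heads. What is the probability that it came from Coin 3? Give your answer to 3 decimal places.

Posterior probability ≈ 0.074

P(heads|C1) = 0.7; P(heads|C2) = 0.31; P(heads|C3) = 0.5; P(heads|C4) = 0.59.
Prior × likelihood for each source: 0.2·0.7=0.1400, 0.47·0.31=0.1457, 0.07·0.5=0.03500, 0.26·0.59=0.1534. Summing gives P(heads) = 0.47410.
P(Coin 3 | heads) = 0.03500 / 0.47410 = 0.074.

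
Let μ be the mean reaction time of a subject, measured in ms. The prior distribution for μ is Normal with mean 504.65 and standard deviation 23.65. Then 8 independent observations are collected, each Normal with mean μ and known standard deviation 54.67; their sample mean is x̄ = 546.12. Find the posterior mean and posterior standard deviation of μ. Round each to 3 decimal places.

Posterior mean ≈ 529.513; posterior SD ≈ 14.966

Prior precision 1/τ₀² = 1/23.65² = 0.00178788; data precision n/σ² = 8/54.67² = 0.00267665.
Posterior precision = 0.00178788 + 0.00267665 = 0.00446453, giving posterior SD = 1/√0.00446453 = 14.966.
Posterior mean = (0.00178788·504.65 + 0.00267665·546.12) / 0.00446453 = 529.513.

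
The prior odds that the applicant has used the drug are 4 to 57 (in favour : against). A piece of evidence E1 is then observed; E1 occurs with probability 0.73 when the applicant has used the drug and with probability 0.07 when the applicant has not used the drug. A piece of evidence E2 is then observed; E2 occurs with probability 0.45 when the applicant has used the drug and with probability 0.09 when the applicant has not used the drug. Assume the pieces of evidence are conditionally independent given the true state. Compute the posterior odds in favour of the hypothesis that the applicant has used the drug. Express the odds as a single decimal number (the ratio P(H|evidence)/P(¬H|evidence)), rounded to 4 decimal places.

Posterior odds ≈ 3.6591

Prior odds = 4/57 = 0.070175.
Likelihood ratio for E1 = 0.73/0.07 = 10.429.
Likelihood ratio for E2 = 0.45/0.09 = 5.0000.
Posterior odds = prior odds × LR₁ × LR₂ = 3.6591.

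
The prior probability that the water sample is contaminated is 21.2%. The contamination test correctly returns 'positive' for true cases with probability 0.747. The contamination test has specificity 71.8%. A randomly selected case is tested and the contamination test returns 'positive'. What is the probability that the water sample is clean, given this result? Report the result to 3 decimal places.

P(¬H | E) ≈ 0.584

Write H for 'the water sample is contaminated'. Prior odds H:¬H = 0.212/0.788 = 0.26904. For the 'positive' outcome, the likelihood ratio is 0.747/0.282 = 2.6489.
Posterior odds = 0.26904 × 2.6489 = 0.71266, so P(H|E) = 0.71266/(1+0.71266) = 0.416. Then P(¬H|E) = 1 − 0.416 = 0.584.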